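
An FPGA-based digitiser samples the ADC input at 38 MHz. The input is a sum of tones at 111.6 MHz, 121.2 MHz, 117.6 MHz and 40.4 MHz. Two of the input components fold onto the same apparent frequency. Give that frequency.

fs/2 = 19 MHz.
111.6 MHz mod fs = 35.6 MHz.
35.6 MHz > fs/2 = 19 MHz, folds to fs − 35.6 MHz = 2.4 MHz.
121.2 MHz mod fs = 7.2 MHz.
7.2 MHz ≤ fs/2 = 19 MHz, appears at 7.2 MHz.
117.6 MHz mod fs = 3.6 MHz.
3.6 MHz ≤ fs/2 = 19 MHz, appears at 3.6 MHz.
40.4 MHz mod fs = 2.4 MHz.
2.4 MHz ≤ fs/2 = 19 MHz, appears at 2.4 MHz.
40.4 MHz and 111.6 MHz both map to 2.4 MHz.

2.4 MHz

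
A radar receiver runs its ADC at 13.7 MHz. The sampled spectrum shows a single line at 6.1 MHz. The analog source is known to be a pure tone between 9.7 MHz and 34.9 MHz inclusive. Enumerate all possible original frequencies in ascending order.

Frequencies that alias to 6.1 MHz are k·fs ± 6.1 MHz for integer k ≥ 0.
k=0: 6.1 MHz.
k=1: 7.6 MHz, 19.8 MHz.
k=2: 21.3 MHz, 33.5 MHz.
k=3: 35 MHz, 47.2 MHz.
Within [9.7 MHz, 34.9 MHz]: 19.8 MHz, 21.3 MHz, 33.5 MHz.

19.8 MHz, 21.3 MHz, 33.5 MHz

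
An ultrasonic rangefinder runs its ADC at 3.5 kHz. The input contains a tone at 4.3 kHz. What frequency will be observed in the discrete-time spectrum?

4.3 kHz mod fs = 0.8 kHz.
0.8 kHz ≤ fs/2 = 1.75 kHz, appears at 0.8 kHz.

0.8 kHz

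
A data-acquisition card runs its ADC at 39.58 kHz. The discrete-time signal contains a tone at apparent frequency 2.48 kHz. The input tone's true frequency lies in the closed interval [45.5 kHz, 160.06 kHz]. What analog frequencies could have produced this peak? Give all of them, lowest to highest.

Frequencies that alias to 2.48 kHz are k·fs ± 2.48 kHz for integer k ≥ 0.
k=0: 2.48 kHz.
k=1: 37.1 kHz, 42.06 kHz.
k=2: 76.68 kHz, 81.64 kHz.
k=3: 116.26 kHz, 121.22 kHz.
k=4: 155.84 kHz, 160.8 kHz.
k=5: 195.42 kHz, 200.38 kHz.
Within [45.5 kHz, 160.06 kHz]: 76.68 kHz, 81.64 kHz, 116.26 kHz, 121.22 kHz, 155.84 kHz.

76.68 kHz, 81.64 kHz, 116.26 kHz, 121.22 kHz, 155.84 kHz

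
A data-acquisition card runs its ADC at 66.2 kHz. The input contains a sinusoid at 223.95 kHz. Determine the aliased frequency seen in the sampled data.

223.95 kHz mod fs = 25.35 kHz.
25.35 kHz ≤ fs/2 = 33.1 kHz, appears at 25.35 kHz.

25.35 kHz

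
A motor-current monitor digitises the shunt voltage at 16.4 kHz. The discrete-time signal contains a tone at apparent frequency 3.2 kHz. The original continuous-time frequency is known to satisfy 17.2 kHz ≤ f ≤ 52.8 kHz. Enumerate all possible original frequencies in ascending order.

Frequencies that alias to 3.2 kHz are k·fs ± 3.2 kHz for integer k ≥ 0.
k=0: 3.2 kHz.
k=1: 13.2 kHz, 19.6 kHz.
k=2: 29.6 kHz, 36 kHz.
k=3: 46 kHz, 52.4 kHz.
k=4: 62.4 kHz, 68.8 kHz.
Within [17.2 kHz, 52.8 kHz]: 19.6 kHz, 29.6 kHz, 36 kHz, 46 kHz, 52.4 kHz.

19.6 kHz, 29.6 kHz, 36 kHz, 46 kHz, 52.4 kHz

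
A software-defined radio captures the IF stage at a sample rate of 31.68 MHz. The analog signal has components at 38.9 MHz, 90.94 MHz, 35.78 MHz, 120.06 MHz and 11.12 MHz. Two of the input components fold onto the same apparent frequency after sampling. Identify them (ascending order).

fs/2 = 15.84 MHz.
38.9 MHz mod fs = 7.22 MHz.
7.22 MHz ≤ fs/2 = 15.84 MHz, appears at 7.22 MHz.
90.94 MHz mod fs = 27.58 MHz.
27.58 MHz > fs/2 = 15.84 MHz, folds to fs − 27.58 MHz = 4.1 MHz.
35.78 MHz mod fs = 4.1 MHz.
4.1 MHz ≤ fs/2 = 15.84 MHz, appears at 4.1 MHz.
120.06 MHz mod fs = 25.02 MHz.
25.02 MHz > fs/2 = 15.84 MHz, folds to fs − 25.02 MHz = 6.66 MHz.
11.12 MHz ≤ fs/2 = 15.84 MHz, passes unchanged.
35.78 MHz and 90.94 MHz both map to 4.1 MHz.

35.78 MHz, 90.94 MHz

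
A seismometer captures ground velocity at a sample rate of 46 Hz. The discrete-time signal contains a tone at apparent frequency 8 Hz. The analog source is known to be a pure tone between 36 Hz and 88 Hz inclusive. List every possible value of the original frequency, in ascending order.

38 Hz, 54 Hz, 84 Hz

Frequencies that alias to 8 Hz are k·fs ± 8 Hz for integer k ≥ 0.
k=0: 8 Hz.
k=1: 38 Hz, 54 Hz.
k=2: 84 Hz, 100 Hz.
k=3: 130 Hz, 146 Hz.
Within [36 Hz, 88 Hz]: 38 Hz, 54 Hz, 84 Hz.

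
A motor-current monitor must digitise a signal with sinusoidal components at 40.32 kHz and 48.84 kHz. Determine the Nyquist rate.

97.68 kHz

Highest-frequency component: 48.84 kHz.
Nyquist rate = 2 × 48.84 kHz = 97.68 kHz.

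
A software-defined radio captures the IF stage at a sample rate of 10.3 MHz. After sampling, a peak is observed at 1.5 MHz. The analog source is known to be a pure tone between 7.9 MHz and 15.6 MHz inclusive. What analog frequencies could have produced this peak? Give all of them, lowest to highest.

8.8 MHz, 11.8 MHz

Frequencies that alias to 1.5 MHz are k·fs ± 1.5 MHz for integer k ≥ 0.
k=0: 1.5 MHz.
k=1: 8.8 MHz, 11.8 MHz.
k=2: 19.1 MHz, 22.1 MHz.
Within [7.9 MHz, 15.6 MHz]: 8.8 MHz, 11.8 MHz.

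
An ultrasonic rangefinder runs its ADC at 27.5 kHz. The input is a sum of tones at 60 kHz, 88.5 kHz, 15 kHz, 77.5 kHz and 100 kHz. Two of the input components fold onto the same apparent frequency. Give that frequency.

5 kHz

fs/2 = 13.75 kHz.
60 kHz mod fs = 5 kHz.
5 kHz ≤ fs/2 = 13.75 kHz, appears at 5 kHz.
88.5 kHz mod fs = 6 kHz.
6 kHz ≤ fs/2 = 13.75 kHz, appears at 6 kHz.
15 kHz > fs/2 = 13.75 kHz, folds to fs − 15 kHz = 12.5 kHz.
77.5 kHz mod fs = 22.5 kHz.
22.5 kHz > fs/2 = 13.75 kHz, folds to fs − 22.5 kHz = 5 kHz.
100 kHz mod fs = 17.5 kHz.
17.5 kHz > fs/2 = 13.75 kHz, folds to fs − 17.5 kHz = 10 kHz.
60 kHz and 77.5 kHz both map to 5 kHz.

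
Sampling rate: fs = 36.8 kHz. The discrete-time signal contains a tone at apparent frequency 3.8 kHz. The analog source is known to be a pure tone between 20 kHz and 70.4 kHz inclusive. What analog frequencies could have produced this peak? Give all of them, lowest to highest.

33 kHz, 40.6 kHz, 69.8 kHz

Frequencies that alias to 3.8 kHz are k·fs ± 3.8 kHz for integer k ≥ 0.
k=0: 3.8 kHz.
k=1: 33 kHz, 40.6 kHz.
k=2: 69.8 kHz, 77.4 kHz.
k=3: 106.6 kHz, 114.2 kHz.
Within [20 kHz, 70.4 kHz]: 33 kHz, 40.6 kHz, 69.8 kHz.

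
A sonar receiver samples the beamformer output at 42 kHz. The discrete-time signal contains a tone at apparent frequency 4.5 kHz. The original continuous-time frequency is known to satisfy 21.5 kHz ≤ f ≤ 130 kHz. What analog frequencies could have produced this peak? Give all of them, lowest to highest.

37.5 kHz, 46.5 kHz, 79.5 kHz, 88.5 kHz, 121.5 kHz

Frequencies that alias to 4.5 kHz are k·fs ± 4.5 kHz for integer k ≥ 0.
k=0: 4.5 kHz.
k=1: 37.5 kHz, 46.5 kHz.
k=2: 79.5 kHz, 88.5 kHz.
k=3: 121.5 kHz, 130.5 kHz.
k=4: 163.5 kHz, 172.5 kHz.
Within [21.5 kHz, 130 kHz]: 37.5 kHz, 46.5 kHz, 79.5 kHz, 88.5 kHz, 121.5 kHz.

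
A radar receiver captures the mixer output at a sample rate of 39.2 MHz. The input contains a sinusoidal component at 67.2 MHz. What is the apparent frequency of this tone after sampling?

11.2 MHz

67.2 MHz mod fs = 28 MHz.
28 MHz > fs/2 = 19.6 MHz, folds to fs − 28 MHz = 11.2 MHz.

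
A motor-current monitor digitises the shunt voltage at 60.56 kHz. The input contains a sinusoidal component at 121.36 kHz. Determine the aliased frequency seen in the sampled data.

0.24 kHz

121.36 kHz mod fs = 0.24 kHz.
0.24 kHz ≤ fs/2 = 30.28 kHz, appears at 0.24 kHz.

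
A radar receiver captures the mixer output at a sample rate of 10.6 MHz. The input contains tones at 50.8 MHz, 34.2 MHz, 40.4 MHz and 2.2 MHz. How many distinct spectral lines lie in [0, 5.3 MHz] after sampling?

3

fs/2 = 5.3 MHz.
50.8 MHz mod fs = 8.4 MHz.
8.4 MHz > fs/2 = 5.3 MHz, folds to fs − 8.4 MHz = 2.2 MHz.
34.2 MHz mod fs = 2.4 MHz.
2.4 MHz ≤ fs/2 = 5.3 MHz, appears at 2.4 MHz.
40.4 MHz mod fs = 8.6 MHz.
8.6 MHz > fs/2 = 5.3 MHz, folds to fs − 8.6 MHz = 2 MHz.
2.2 MHz ≤ fs/2 = 5.3 MHz, passes unchanged.
Distinct values: {2 MHz, 2.2 MHz, 2.4 MHz} → 3.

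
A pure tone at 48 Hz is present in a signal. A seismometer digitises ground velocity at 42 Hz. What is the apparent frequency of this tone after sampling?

6 Hz

48 Hz mod fs = 6 Hz.
6 Hz ≤ fs/2 = 21 Hz, appears at 6 Hz.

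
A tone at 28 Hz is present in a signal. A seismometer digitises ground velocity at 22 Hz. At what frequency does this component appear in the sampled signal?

28 Hz mod fs = 6 Hz.
6 Hz ≤ fs/2 = 11 Hz, appears at 6 Hz.

6 Hz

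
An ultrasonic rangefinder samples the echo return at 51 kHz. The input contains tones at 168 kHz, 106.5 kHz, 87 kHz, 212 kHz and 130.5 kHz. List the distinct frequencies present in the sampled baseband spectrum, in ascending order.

fs/2 = 25.5 kHz.
168 kHz mod fs = 15 kHz.
15 kHz ≤ fs/2 = 25.5 kHz, appears at 15 kHz.
106.5 kHz mod fs = 4.5 kHz.
4.5 kHz ≤ fs/2 = 25.5 kHz, appears at 4.5 kHz.
87 kHz mod fs = 36 kHz.
36 kHz > fs/2 = 25.5 kHz, folds to fs − 36 kHz = 15 kHz.
212 kHz mod fs = 8 kHz.
8 kHz ≤ fs/2 = 25.5 kHz, appears at 8 kHz.
130.5 kHz mod fs = 28.5 kHz.
28.5 kHz > fs/2 = 25.5 kHz, folds to fs − 28.5 kHz = 22.5 kHz.
Distinct values: {4.5 kHz, 8 kHz, 15 kHz, 22.5 kHz}.

4.5 kHz, 8 kHz, 15 kHz, 22.5 kHz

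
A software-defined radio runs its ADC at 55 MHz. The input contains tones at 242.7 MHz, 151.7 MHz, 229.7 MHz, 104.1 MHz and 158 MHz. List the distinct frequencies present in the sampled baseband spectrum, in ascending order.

5.9 MHz, 7 MHz, 9.7 MHz, 13.3 MHz, 22.7 MHz

fs/2 = 27.5 MHz.
242.7 MHz mod fs = 22.7 MHz.
22.7 MHz ≤ fs/2 = 27.5 MHz, appears at 22.7 MHz.
151.7 MHz mod fs = 41.7 MHz.
41.7 MHz > fs/2 = 27.5 MHz, folds to fs − 41.7 MHz = 13.3 MHz.
229.7 MHz mod fs = 9.7 MHz.
9.7 MHz ≤ fs/2 = 27.5 MHz, appears at 9.7 MHz.
104.1 MHz mod fs = 49.1 MHz.
49.1 MHz > fs/2 = 27.5 MHz, folds to fs − 49.1 MHz = 5.9 MHz.
158 MHz mod fs = 48 MHz.
48 MHz > fs/2 = 27.5 MHz, folds to fs − 48 MHz = 7 MHz.
Distinct values: {5.9 MHz, 7 MHz, 9.7 MHz, 13.3 MHz, 22.7 MHz}.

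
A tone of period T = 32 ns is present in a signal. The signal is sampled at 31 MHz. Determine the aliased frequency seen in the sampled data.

T = 32 ns → f = 1/T = 31.25 MHz.
31.25 MHz mod fs = 0.25 MHz.
0.25 MHz ≤ fs/2 = 15.5 MHz, appears at 0.25 MHz.

0.25 MHz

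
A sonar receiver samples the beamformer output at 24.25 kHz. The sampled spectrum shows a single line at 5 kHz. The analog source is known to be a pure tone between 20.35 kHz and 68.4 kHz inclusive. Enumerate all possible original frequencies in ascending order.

Frequencies that alias to 5 kHz are k·fs ± 5 kHz for integer k ≥ 0.
k=0: 5 kHz.
k=1: 19.25 kHz, 29.25 kHz.
k=2: 43.5 kHz, 53.5 kHz.
k=3: 67.75 kHz, 77.75 kHz.
k=4: 92 kHz, 102 kHz.
Within [20.35 kHz, 68.4 kHz]: 29.25 kHz, 43.5 kHz, 53.5 kHz, 67.75 kHz.

29.25 kHz, 43.5 kHz, 53.5 kHz, 67.75 kHz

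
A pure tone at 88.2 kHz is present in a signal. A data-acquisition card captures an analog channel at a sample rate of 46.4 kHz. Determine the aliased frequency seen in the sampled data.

88.2 kHz mod fs = 41.8 kHz.
41.8 kHz > fs/2 = 23.2 kHz, folds to fs − 41.8 kHz = 4.6 kHz.

4.6 kHz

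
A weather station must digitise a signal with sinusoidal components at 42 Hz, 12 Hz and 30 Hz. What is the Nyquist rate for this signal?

84 Hz

Highest-frequency component: 42 Hz.
Nyquist rate = 2 × 42 Hz = 84 Hz.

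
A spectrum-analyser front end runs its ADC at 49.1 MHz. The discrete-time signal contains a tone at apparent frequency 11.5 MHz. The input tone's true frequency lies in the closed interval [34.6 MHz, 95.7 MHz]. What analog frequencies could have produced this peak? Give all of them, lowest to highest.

Frequencies that alias to 11.5 MHz are k·fs ± 11.5 MHz for integer k ≥ 0.
k=0: 11.5 MHz.
k=1: 37.6 MHz, 60.6 MHz.
k=2: 86.7 MHz, 109.7 MHz.
k=3: 135.8 MHz, 158.8 MHz.
Within [34.6 MHz, 95.7 MHz]: 37.6 MHz, 60.6 MHz, 86.7 MHz.

37.6 MHz, 60.6 MHz, 86.7 MHz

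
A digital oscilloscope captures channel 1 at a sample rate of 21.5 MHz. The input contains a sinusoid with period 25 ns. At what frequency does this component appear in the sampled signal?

3 MHz

T = 25 ns → f = 1/T = 40 MHz.
40 MHz mod fs = 18.5 MHz.
18.5 MHz > fs/2 = 10.75 MHz, folds to fs − 18.5 MHz = 3 MHz.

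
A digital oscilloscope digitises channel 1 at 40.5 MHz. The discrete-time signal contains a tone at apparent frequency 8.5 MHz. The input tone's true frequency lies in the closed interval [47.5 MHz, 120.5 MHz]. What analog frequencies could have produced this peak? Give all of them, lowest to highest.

Frequencies that alias to 8.5 MHz are k·fs ± 8.5 MHz for integer k ≥ 0.
k=0: 8.5 MHz.
k=1: 32 MHz, 49 MHz.
k=2: 72.5 MHz, 89.5 MHz.
k=3: 113 MHz, 130 MHz.
k=4: 153.5 MHz, 170.5 MHz.
Within [47.5 MHz, 120.5 MHz]: 49 MHz, 72.5 MHz, 89.5 MHz, 113 MHz.

49 MHz, 72.5 MHz, 89.5 MHz, 113 MHz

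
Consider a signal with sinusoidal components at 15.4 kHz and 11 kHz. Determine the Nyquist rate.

Highest-frequency component: 15.4 kHz.
Nyquist rate = 2 × 15.4 kHz = 30.8 kHz.

30.8 kHz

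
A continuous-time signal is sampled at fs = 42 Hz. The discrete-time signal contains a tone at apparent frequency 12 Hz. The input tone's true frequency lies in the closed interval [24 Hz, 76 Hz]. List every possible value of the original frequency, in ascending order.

Frequencies that alias to 12 Hz are k·fs ± 12 Hz for integer k ≥ 0.
k=0: 12 Hz.
k=1: 30 Hz, 54 Hz.
k=2: 72 Hz, 96 Hz.
k=3: 114 Hz, 138 Hz.
Within [24 Hz, 76 Hz]: 30 Hz, 54 Hz, 72 Hz.

30 Hz, 54 Hz, 72 Hz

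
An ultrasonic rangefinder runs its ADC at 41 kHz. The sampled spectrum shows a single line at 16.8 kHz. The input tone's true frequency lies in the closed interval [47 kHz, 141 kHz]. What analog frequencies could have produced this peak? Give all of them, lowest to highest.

57.8 kHz, 65.2 kHz, 98.8 kHz, 106.2 kHz, 139.8 kHz

Frequencies that alias to 16.8 kHz are k·fs ± 16.8 kHz for integer k ≥ 0.
k=0: 16.8 kHz.
k=1: 24.2 kHz, 57.8 kHz.
k=2: 65.2 kHz, 98.8 kHz.
k=3: 106.2 kHz, 139.8 kHz.
k=4: 147.2 kHz, 180.8 kHz.
Within [47 kHz, 141 kHz]: 57.8 kHz, 65.2 kHz, 98.8 kHz, 106.2 kHz, 139.8 kHz.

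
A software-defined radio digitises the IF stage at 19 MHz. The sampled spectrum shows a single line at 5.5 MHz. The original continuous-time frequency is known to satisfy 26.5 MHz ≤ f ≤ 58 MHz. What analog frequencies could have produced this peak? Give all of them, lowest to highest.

Frequencies that alias to 5.5 MHz are k·fs ± 5.5 MHz for integer k ≥ 0.
k=0: 5.5 MHz.
k=1: 13.5 MHz, 24.5 MHz.
k=2: 32.5 MHz, 43.5 MHz.
k=3: 51.5 MHz, 62.5 MHz.
k=4: 70.5 MHz, 81.5 MHz.
Within [26.5 MHz, 58 MHz]: 32.5 MHz, 43.5 MHz, 51.5 MHz.

32.5 MHz, 43.5 MHz, 51.5 MHz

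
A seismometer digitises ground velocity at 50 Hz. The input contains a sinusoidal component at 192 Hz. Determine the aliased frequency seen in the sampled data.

192 Hz mod fs = 42 Hz.
42 Hz > fs/2 = 25 Hz, folds to fs − 42 Hz = 8 Hz.

8 Hz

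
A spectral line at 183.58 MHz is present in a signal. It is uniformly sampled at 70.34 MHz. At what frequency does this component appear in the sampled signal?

183.58 MHz mod fs = 42.9 MHz.
42.9 MHz > fs/2 = 35.17 MHz, folds to fs − 42.9 MHz = 27.44 MHz.

27.44 MHz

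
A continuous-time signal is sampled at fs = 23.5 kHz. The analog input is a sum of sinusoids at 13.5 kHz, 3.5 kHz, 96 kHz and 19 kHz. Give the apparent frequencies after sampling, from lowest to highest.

2 kHz, 3.5 kHz, 4.5 kHz, 10 kHz

fs/2 = 11.75 kHz.
13.5 kHz > fs/2 = 11.75 kHz, folds to fs − 13.5 kHz = 10 kHz.
3.5 kHz ≤ fs/2 = 11.75 kHz, passes unchanged.
96 kHz mod fs = 2 kHz.
2 kHz ≤ fs/2 = 11.75 kHz, appears at 2 kHz.
19 kHz > fs/2 = 11.75 kHz, folds to fs − 19 kHz = 4.5 kHz.
Distinct values: {2 kHz, 3.5 kHz, 4.5 kHz, 10 kHz}.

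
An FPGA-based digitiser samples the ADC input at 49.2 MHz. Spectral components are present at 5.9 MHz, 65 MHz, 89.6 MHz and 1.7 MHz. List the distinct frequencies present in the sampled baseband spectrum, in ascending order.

fs/2 = 24.6 MHz.
5.9 MHz ≤ fs/2 = 24.6 MHz, passes unchanged.
65 MHz mod fs = 15.8 MHz.
15.8 MHz ≤ fs/2 = 24.6 MHz, appears at 15.8 MHz.
89.6 MHz mod fs = 40.4 MHz.
40.4 MHz > fs/2 = 24.6 MHz, folds to fs − 40.4 MHz = 8.8 MHz.
1.7 MHz ≤ fs/2 = 24.6 MHz, passes unchanged.
Distinct values: {1.7 MHz, 5.9 MHz, 8.8 MHz, 15.8 MHz}.

1.7 MHz, 5.9 MHz, 8.8 MHz, 15.8 MHz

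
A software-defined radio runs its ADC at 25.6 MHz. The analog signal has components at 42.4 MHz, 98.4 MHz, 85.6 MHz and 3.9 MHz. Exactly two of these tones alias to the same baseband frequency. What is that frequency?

8.8 MHz

fs/2 = 12.8 MHz.
42.4 MHz mod fs = 16.8 MHz.
16.8 MHz > fs/2 = 12.8 MHz, folds to fs − 16.8 MHz = 8.8 MHz.
98.4 MHz mod fs = 21.6 MHz.
21.6 MHz > fs/2 = 12.8 MHz, folds to fs − 21.6 MHz = 4 MHz.
85.6 MHz mod fs = 8.8 MHz.
8.8 MHz ≤ fs/2 = 12.8 MHz, appears at 8.8 MHz.
3.9 MHz ≤ fs/2 = 12.8 MHz, passes unchanged.
42.4 MHz and 85.6 MHz both map to 8.8 MHz.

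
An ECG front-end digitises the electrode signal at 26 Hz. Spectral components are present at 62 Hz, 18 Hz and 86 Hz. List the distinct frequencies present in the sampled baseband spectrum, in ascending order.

fs/2 = 13 Hz.
62 Hz mod fs = 10 Hz.
10 Hz ≤ fs/2 = 13 Hz, appears at 10 Hz.
18 Hz > fs/2 = 13 Hz, folds to fs − 18 Hz = 8 Hz.
86 Hz mod fs = 8 Hz.
8 Hz ≤ fs/2 = 13 Hz, appears at 8 Hz.
Distinct values: {8 Hz, 10 Hz}.

8 Hz, 10 Hz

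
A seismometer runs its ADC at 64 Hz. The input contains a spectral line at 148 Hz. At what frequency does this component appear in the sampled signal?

20 Hz

148 Hz mod fs = 20 Hz.
20 Hz ≤ fs/2 = 32 Hz, appears at 20 Hz.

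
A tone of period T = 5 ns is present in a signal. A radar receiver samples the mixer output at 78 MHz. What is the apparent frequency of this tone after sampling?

T = 5 ns → f = 1/T = 200 MHz.
200 MHz mod fs = 44 MHz.
44 MHz > fs/2 = 39 MHz, folds to fs − 44 MHz = 34 MHz.

34 MHz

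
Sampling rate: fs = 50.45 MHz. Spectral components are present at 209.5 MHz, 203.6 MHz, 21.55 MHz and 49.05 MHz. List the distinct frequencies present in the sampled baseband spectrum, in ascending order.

fs/2 = 25.225 MHz.
209.5 MHz mod fs = 7.7 MHz.
7.7 MHz ≤ fs/2 = 25.225 MHz, appears at 7.7 MHz.
203.6 MHz mod fs = 1.8 MHz.
1.8 MHz ≤ fs/2 = 25.225 MHz, appears at 1.8 MHz.
21.55 MHz ≤ fs/2 = 25.225 MHz, passes unchanged.
49.05 MHz > fs/2 = 25.225 MHz, folds to fs − 49.05 MHz = 1.4 MHz.
Distinct values: {1.4 MHz, 1.8 MHz, 7.7 MHz, 21.55 MHz}.

1.4 MHz, 1.8 MHz, 7.7 MHz, 21.55 MHz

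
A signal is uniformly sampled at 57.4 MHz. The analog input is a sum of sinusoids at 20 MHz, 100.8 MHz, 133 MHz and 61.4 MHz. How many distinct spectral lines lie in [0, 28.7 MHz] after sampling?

4

fs/2 = 28.7 MHz.
20 MHz ≤ fs/2 = 28.7 MHz, passes unchanged.
100.8 MHz mod fs = 43.4 MHz.
43.4 MHz > fs/2 = 28.7 MHz, folds to fs − 43.4 MHz = 14 MHz.
133 MHz mod fs = 18.2 MHz.
18.2 MHz ≤ fs/2 = 28.7 MHz, appears at 18.2 MHz.
61.4 MHz mod fs = 4 MHz.
4 MHz ≤ fs/2 = 28.7 MHz, appears at 4 MHz.
Distinct values: {4 MHz, 14 MHz, 18.2 MHz, 20 MHz} → 4.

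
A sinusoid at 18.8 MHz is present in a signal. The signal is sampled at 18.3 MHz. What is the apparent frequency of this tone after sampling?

18.8 MHz mod fs = 0.5 MHz.
0.5 MHz ≤ fs/2 = 9.15 MHz, appears at 0.5 MHz.

0.5 MHz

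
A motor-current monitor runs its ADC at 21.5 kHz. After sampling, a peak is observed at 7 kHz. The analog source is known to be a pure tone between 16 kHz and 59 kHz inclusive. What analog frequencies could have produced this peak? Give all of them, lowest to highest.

28.5 kHz, 36 kHz, 50 kHz, 57.5 kHz

Frequencies that alias to 7 kHz are k·fs ± 7 kHz for integer k ≥ 0.
k=0: 7 kHz.
k=1: 14.5 kHz, 28.5 kHz.
k=2: 36 kHz, 50 kHz.
k=3: 57.5 kHz, 71.5 kHz.
k=4: 79 kHz, 93 kHz.
Within [16 kHz, 59 kHz]: 28.5 kHz, 36 kHz, 50 kHz, 57.5 kHz.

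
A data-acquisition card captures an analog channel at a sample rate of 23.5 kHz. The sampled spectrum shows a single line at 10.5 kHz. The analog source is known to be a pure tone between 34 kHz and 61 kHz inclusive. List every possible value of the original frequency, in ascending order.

Frequencies that alias to 10.5 kHz are k·fs ± 10.5 kHz for integer k ≥ 0.
k=0: 10.5 kHz.
k=1: 13 kHz, 34 kHz.
k=2: 36.5 kHz, 57.5 kHz.
k=3: 60 kHz, 81 kHz.
k=4: 83.5 kHz, 104.5 kHz.
Within [34 kHz, 61 kHz]: 34 kHz, 36.5 kHz, 57.5 kHz, 60 kHz.

34 kHz, 36.5 kHz, 57.5 kHz, 60 kHz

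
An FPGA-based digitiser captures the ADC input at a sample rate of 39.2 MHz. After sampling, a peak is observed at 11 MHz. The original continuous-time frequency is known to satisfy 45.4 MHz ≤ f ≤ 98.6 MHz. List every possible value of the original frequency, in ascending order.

Frequencies that alias to 11 MHz are k·fs ± 11 MHz for integer k ≥ 0.
k=0: 11 MHz.
k=1: 28.2 MHz, 50.2 MHz.
k=2: 67.4 MHz, 89.4 MHz.
k=3: 106.6 MHz, 128.6 MHz.
Within [45.4 MHz, 98.6 MHz]: 50.2 MHz, 67.4 MHz, 89.4 MHz.

50.2 MHz, 67.4 MHz, 89.4 MHz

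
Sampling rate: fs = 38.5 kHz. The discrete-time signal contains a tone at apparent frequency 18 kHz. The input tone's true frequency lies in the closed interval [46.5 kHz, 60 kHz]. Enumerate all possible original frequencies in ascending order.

Frequencies that alias to 18 kHz are k·fs ± 18 kHz for integer k ≥ 0.
k=0: 18 kHz.
k=1: 20.5 kHz, 56.5 kHz.
k=2: 59 kHz, 95 kHz.
k=3: 97.5 kHz, 133.5 kHz.
Within [46.5 kHz, 60 kHz]: 56.5 kHz, 59 kHz.

56.5 kHz, 59 kHz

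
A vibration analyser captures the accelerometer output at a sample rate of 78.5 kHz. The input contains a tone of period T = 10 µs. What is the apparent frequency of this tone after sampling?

21.5 kHz

T = 10 µs → f = 1/T = 100 kHz.
100 kHz mod fs = 21.5 kHz.
21.5 kHz ≤ fs/2 = 39.25 kHz, appears at 21.5 kHz.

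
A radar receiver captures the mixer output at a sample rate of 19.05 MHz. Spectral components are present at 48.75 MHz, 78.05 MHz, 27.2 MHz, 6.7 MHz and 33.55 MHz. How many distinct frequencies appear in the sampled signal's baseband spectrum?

fs/2 = 9.525 MHz.
48.75 MHz mod fs = 10.65 MHz.
10.65 MHz > fs/2 = 9.525 MHz, folds to fs − 10.65 MHz = 8.4 MHz.
78.05 MHz mod fs = 1.85 MHz.
1.85 MHz ≤ fs/2 = 9.525 MHz, appears at 1.85 MHz.
27.2 MHz mod fs = 8.15 MHz.
8.15 MHz ≤ fs/2 = 9.525 MHz, appears at 8.15 MHz.
6.7 MHz ≤ fs/2 = 9.525 MHz, passes unchanged.
33.55 MHz mod fs = 14.5 MHz.
14.5 MHz > fs/2 = 9.525 MHz, folds to fs − 14.5 MHz = 4.55 MHz.
Distinct values: {1.85 MHz, 4.55 MHz, 6.7 MHz, 8.15 MHz, 8.4 MHz} → 5.

5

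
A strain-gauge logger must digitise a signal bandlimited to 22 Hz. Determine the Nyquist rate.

Nyquist rate = 2 × 22 Hz = 44 Hz.

44 Hz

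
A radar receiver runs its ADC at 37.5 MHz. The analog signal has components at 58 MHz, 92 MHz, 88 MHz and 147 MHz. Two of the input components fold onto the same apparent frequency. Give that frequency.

17 MHz

fs/2 = 18.75 MHz.
58 MHz mod fs = 20.5 MHz.
20.5 MHz > fs/2 = 18.75 MHz, folds to fs − 20.5 MHz = 17 MHz.
92 MHz mod fs = 17 MHz.
17 MHz ≤ fs/2 = 18.75 MHz, appears at 17 MHz.
88 MHz mod fs = 13 MHz.
13 MHz ≤ fs/2 = 18.75 MHz, appears at 13 MHz.
147 MHz mod fs = 34.5 MHz.
34.5 MHz > fs/2 = 18.75 MHz, folds to fs − 34.5 MHz = 3 MHz.
58 MHz and 92 MHz both map to 17 MHz.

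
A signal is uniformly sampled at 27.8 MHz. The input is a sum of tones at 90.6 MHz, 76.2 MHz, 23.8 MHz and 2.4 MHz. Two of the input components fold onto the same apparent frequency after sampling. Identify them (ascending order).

fs/2 = 13.9 MHz.
90.6 MHz mod fs = 7.2 MHz.
7.2 MHz ≤ fs/2 = 13.9 MHz, appears at 7.2 MHz.
76.2 MHz mod fs = 20.6 MHz.
20.6 MHz > fs/2 = 13.9 MHz, folds to fs − 20.6 MHz = 7.2 MHz.
23.8 MHz > fs/2 = 13.9 MHz, folds to fs − 23.8 MHz = 4 MHz.
2.4 MHz ≤ fs/2 = 13.9 MHz, passes unchanged.
76.2 MHz and 90.6 MHz both map to 7.2 MHz.

76.2 MHz, 90.6 MHz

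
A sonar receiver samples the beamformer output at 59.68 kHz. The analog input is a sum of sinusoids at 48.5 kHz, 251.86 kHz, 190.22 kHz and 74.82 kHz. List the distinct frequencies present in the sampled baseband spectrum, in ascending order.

11.18 kHz, 13.14 kHz, 15.14 kHz

fs/2 = 29.84 kHz.
48.5 kHz > fs/2 = 29.84 kHz, folds to fs − 48.5 kHz = 11.18 kHz.
251.86 kHz mod fs = 13.14 kHz.
13.14 kHz ≤ fs/2 = 29.84 kHz, appears at 13.14 kHz.
190.22 kHz mod fs = 11.18 kHz.
11.18 kHz ≤ fs/2 = 29.84 kHz, appears at 11.18 kHz.
74.82 kHz mod fs = 15.14 kHz.
15.14 kHz ≤ fs/2 = 29.84 kHz, appears at 15.14 kHz.
Distinct values: {11.18 kHz, 13.14 kHz, 15.14 kHz}.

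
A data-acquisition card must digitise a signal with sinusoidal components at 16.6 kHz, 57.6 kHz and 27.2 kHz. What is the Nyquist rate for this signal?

115.2 kHz

Highest-frequency component: 57.6 kHz.
Nyquist rate = 2 × 57.6 kHz = 115.2 kHz.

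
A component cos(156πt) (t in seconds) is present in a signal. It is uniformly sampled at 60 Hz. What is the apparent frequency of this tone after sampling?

ω = 156π rad/s → f = ω/(2π) = 78 Hz.
78 Hz mod fs = 18 Hz.
18 Hz ≤ fs/2 = 30 Hz, appears at 18 Hz.

18 Hz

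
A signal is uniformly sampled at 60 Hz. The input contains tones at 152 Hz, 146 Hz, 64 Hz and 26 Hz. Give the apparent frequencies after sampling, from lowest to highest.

4 Hz, 26 Hz, 28 Hz

fs/2 = 30 Hz.
152 Hz mod fs = 32 Hz.
32 Hz > fs/2 = 30 Hz, folds to fs − 32 Hz = 28 Hz.
146 Hz mod fs = 26 Hz.
26 Hz ≤ fs/2 = 30 Hz, appears at 26 Hz.
64 Hz mod fs = 4 Hz.
4 Hz ≤ fs/2 = 30 Hz, appears at 4 Hz.
26 Hz ≤ fs/2 = 30 Hz, passes unchanged.
Distinct values: {4 Hz, 26 Hz, 28 Hz}.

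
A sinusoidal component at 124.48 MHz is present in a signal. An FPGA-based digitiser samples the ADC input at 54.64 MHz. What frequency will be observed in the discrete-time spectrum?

15.2 MHz

124.48 MHz mod fs = 15.2 MHz.
15.2 MHz ≤ fs/2 = 27.32 MHz, appears at 15.2 MHz.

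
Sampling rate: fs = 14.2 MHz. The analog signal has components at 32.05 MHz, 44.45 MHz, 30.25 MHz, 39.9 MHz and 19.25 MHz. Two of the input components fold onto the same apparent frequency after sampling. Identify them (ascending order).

30.25 MHz, 44.45 MHz

fs/2 = 7.1 MHz.
32.05 MHz mod fs = 3.65 MHz.
3.65 MHz ≤ fs/2 = 7.1 MHz, appears at 3.65 MHz.
44.45 MHz mod fs = 1.85 MHz.
1.85 MHz ≤ fs/2 = 7.1 MHz, appears at 1.85 MHz.
30.25 MHz mod fs = 1.85 MHz.
1.85 MHz ≤ fs/2 = 7.1 MHz, appears at 1.85 MHz.
39.9 MHz mod fs = 11.5 MHz.
11.5 MHz > fs/2 = 7.1 MHz, folds to fs − 11.5 MHz = 2.7 MHz.
19.25 MHz mod fs = 5.05 MHz.
5.05 MHz ≤ fs/2 = 7.1 MHz, appears at 5.05 MHz.
30.25 MHz and 44.45 MHz both map to 1.85 MHz.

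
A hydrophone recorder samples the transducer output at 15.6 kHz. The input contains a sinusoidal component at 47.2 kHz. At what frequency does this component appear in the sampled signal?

47.2 kHz mod fs = 0.4 kHz.
0.4 kHz ≤ fs/2 = 7.8 kHz, appears at 0.4 kHz.

0.4 kHz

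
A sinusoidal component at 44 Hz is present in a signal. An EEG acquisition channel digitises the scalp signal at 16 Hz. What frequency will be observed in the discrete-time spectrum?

4 Hz

44 Hz mod fs = 12 Hz.
12 Hz > fs/2 = 8 Hz, folds to fs − 12 Hz = 4 Hz.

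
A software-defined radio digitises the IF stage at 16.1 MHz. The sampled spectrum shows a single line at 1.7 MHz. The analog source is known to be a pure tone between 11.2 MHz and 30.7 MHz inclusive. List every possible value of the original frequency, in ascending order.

Frequencies that alias to 1.7 MHz are k·fs ± 1.7 MHz for integer k ≥ 0.
k=0: 1.7 MHz.
k=1: 14.4 MHz, 17.8 MHz.
k=2: 30.5 MHz, 33.9 MHz.
k=3: 46.6 MHz, 50 MHz.
Within [11.2 MHz, 30.7 MHz]: 14.4 MHz, 17.8 MHz, 30.5 MHz.

14.4 MHz, 17.8 MHz, 30.5 MHz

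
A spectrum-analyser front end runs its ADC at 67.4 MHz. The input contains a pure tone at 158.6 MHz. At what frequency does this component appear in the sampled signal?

158.6 MHz mod fs = 23.8 MHz.
23.8 MHz ≤ fs/2 = 33.7 MHz, appears at 23.8 MHz.

23.8 MHz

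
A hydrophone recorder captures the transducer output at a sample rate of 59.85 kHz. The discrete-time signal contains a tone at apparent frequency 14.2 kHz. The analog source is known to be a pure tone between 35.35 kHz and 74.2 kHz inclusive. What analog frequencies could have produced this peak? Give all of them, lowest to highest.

Frequencies that alias to 14.2 kHz are k·fs ± 14.2 kHz for integer k ≥ 0.
k=0: 14.2 kHz.
k=1: 45.65 kHz, 74.05 kHz.
k=2: 105.5 kHz, 133.9 kHz.
Within [35.35 kHz, 74.2 kHz]: 45.65 kHz, 74.05 kHz.

45.65 kHz, 74.05 kHz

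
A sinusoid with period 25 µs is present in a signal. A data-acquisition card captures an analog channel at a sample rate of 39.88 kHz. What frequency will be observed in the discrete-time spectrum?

T = 25 µs → f = 1/T = 40 kHz.
40 kHz mod fs = 0.12 kHz.
0.12 kHz ≤ fs/2 = 19.94 kHz, appears at 0.12 kHz.

0.12 kHz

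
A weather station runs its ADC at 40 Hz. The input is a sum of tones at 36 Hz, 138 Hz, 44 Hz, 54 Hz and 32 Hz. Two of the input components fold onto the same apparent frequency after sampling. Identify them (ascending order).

fs/2 = 20 Hz.
36 Hz > fs/2 = 20 Hz, folds to fs − 36 Hz = 4 Hz.
138 Hz mod fs = 18 Hz.
18 Hz ≤ fs/2 = 20 Hz, appears at 18 Hz.
44 Hz mod fs = 4 Hz.
4 Hz ≤ fs/2 = 20 Hz, appears at 4 Hz.
54 Hz mod fs = 14 Hz.
14 Hz ≤ fs/2 = 20 Hz, appears at 14 Hz.
32 Hz > fs/2 = 20 Hz, folds to fs − 32 Hz = 8 Hz.
36 Hz and 44 Hz both map to 4 Hz.

36 Hz, 44 Hz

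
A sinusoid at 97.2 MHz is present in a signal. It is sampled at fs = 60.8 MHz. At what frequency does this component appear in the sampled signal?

97.2 MHz mod fs = 36.4 MHz.
36.4 MHz > fs/2 = 30.4 MHz, folds to fs − 36.4 MHz = 24.4 MHz.

24.4 MHz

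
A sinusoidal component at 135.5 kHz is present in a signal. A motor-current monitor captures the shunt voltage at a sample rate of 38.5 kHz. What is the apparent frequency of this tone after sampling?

135.5 kHz mod fs = 20 kHz.
20 kHz > fs/2 = 19.25 kHz, folds to fs − 20 kHz = 18.5 kHz.

18.5 kHz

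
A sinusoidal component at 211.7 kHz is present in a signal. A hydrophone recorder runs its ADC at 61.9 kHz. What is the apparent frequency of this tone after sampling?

26 kHz

211.7 kHz mod fs = 26 kHz.
26 kHz ≤ fs/2 = 30.95 kHz, appears at 26 kHz.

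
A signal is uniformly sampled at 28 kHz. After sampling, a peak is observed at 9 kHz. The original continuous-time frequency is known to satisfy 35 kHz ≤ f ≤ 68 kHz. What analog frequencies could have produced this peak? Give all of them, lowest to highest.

37 kHz, 47 kHz, 65 kHz

Frequencies that alias to 9 kHz are k·fs ± 9 kHz for integer k ≥ 0.
k=0: 9 kHz.
k=1: 19 kHz, 37 kHz.
k=2: 47 kHz, 65 kHz.
k=3: 75 kHz, 93 kHz.
Within [35 kHz, 68 kHz]: 37 kHz, 47 kHz, 65 kHz.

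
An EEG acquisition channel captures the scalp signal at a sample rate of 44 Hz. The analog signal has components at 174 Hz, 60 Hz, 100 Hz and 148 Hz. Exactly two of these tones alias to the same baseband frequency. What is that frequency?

16 Hz

fs/2 = 22 Hz.
174 Hz mod fs = 42 Hz.
42 Hz > fs/2 = 22 Hz, folds to fs − 42 Hz = 2 Hz.
60 Hz mod fs = 16 Hz.
16 Hz ≤ fs/2 = 22 Hz, appears at 16 Hz.
100 Hz mod fs = 12 Hz.
12 Hz ≤ fs/2 = 22 Hz, appears at 12 Hz.
148 Hz mod fs = 16 Hz.
16 Hz ≤ fs/2 = 22 Hz, appears at 16 Hz.
60 Hz and 148 Hz both map to 16 Hz.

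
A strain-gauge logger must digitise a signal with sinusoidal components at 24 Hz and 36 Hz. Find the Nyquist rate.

Highest-frequency component: 36 Hz.
Nyquist rate = 2 × 36 Hz = 72 Hz.

72 Hz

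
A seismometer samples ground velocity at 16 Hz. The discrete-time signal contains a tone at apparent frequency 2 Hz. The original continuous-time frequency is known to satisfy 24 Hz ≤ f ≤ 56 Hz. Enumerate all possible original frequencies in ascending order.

30 Hz, 34 Hz, 46 Hz, 50 Hz

Frequencies that alias to 2 Hz are k·fs ± 2 Hz for integer k ≥ 0.
k=0: 2 Hz.
k=1: 14 Hz, 18 Hz.
k=2: 30 Hz, 34 Hz.
k=3: 46 Hz, 50 Hz.
k=4: 62 Hz, 66 Hz.
Within [24 Hz, 56 Hz]: 30 Hz, 34 Hz, 46 Hz, 50 Hz.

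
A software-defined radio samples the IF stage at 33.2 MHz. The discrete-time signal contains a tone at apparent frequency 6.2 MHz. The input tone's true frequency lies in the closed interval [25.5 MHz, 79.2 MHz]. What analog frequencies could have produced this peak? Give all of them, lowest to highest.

Frequencies that alias to 6.2 MHz are k·fs ± 6.2 MHz for integer k ≥ 0.
k=0: 6.2 MHz.
k=1: 27 MHz, 39.4 MHz.
k=2: 60.2 MHz, 72.6 MHz.
k=3: 93.4 MHz, 105.8 MHz.
Within [25.5 MHz, 79.2 MHz]: 27 MHz, 39.4 MHz, 60.2 MHz, 72.6 MHz.

27 MHz, 39.4 MHz, 60.2 MHz, 72.6 MHz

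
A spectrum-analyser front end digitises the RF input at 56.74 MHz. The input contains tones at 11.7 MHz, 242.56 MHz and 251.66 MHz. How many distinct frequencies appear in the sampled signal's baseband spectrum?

3

fs/2 = 28.37 MHz.
11.7 MHz ≤ fs/2 = 28.37 MHz, passes unchanged.
242.56 MHz mod fs = 15.6 MHz.
15.6 MHz ≤ fs/2 = 28.37 MHz, appears at 15.6 MHz.
251.66 MHz mod fs = 24.7 MHz.
24.7 MHz ≤ fs/2 = 28.37 MHz, appears at 24.7 MHz.
Distinct values: {11.7 MHz, 15.6 MHz, 24.7 MHz} → 3.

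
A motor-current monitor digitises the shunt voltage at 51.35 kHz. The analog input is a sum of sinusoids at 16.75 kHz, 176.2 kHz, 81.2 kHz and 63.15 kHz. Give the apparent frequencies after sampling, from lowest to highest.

fs/2 = 25.675 kHz.
16.75 kHz ≤ fs/2 = 25.675 kHz, passes unchanged.
176.2 kHz mod fs = 22.15 kHz.
22.15 kHz ≤ fs/2 = 25.675 kHz, appears at 22.15 kHz.
81.2 kHz mod fs = 29.85 kHz.
29.85 kHz > fs/2 = 25.675 kHz, folds to fs − 29.85 kHz = 21.5 kHz.
63.15 kHz mod fs = 11.8 kHz.
11.8 kHz ≤ fs/2 = 25.675 kHz, appears at 11.8 kHz.
Distinct values: {11.8 kHz, 16.75 kHz, 21.5 kHz, 22.15 kHz}.

11.8 kHz, 16.75 kHz, 21.5 kHz, 22.15 kHz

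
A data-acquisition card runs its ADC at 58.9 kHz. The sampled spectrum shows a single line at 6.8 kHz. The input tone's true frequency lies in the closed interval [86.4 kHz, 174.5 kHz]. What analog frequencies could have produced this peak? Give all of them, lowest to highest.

Frequencies that alias to 6.8 kHz are k·fs ± 6.8 kHz for integer k ≥ 0.
k=0: 6.8 kHz.
k=1: 52.1 kHz, 65.7 kHz.
k=2: 111 kHz, 124.6 kHz.
k=3: 169.9 kHz, 183.5 kHz.
k=4: 228.8 kHz, 242.4 kHz.
Within [86.4 kHz, 174.5 kHz]: 111 kHz, 124.6 kHz, 169.9 kHz.

111 kHz, 124.6 kHz, 169.9 kHz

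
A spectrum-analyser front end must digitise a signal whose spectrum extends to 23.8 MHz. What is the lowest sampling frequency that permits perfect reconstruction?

47.6 MHz

Nyquist rate = 2 × 23.8 MHz = 47.6 MHz.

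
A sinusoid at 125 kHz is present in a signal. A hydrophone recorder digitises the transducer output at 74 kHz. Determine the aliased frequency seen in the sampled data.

125 kHz mod fs = 51 kHz.
51 kHz > fs/2 = 37 kHz, folds to fs − 51 kHz = 23 kHz.

23 kHz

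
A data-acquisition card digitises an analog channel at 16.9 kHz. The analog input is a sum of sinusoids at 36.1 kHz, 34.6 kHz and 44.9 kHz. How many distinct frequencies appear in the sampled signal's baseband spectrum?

fs/2 = 8.45 kHz.
36.1 kHz mod fs = 2.3 kHz.
2.3 kHz ≤ fs/2 = 8.45 kHz, appears at 2.3 kHz.
34.6 kHz mod fs = 0.8 kHz.
0.8 kHz ≤ fs/2 = 8.45 kHz, appears at 0.8 kHz.
44.9 kHz mod fs = 11.1 kHz.
11.1 kHz > fs/2 = 8.45 kHz, folds to fs − 11.1 kHz = 5.8 kHz.
Distinct values: {0.8 kHz, 2.3 kHz, 5.8 kHz} → 3.

3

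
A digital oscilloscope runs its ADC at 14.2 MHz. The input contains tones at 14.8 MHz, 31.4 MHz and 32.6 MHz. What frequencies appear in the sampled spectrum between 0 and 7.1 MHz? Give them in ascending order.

fs/2 = 7.1 MHz.
14.8 MHz mod fs = 0.6 MHz.
0.6 MHz ≤ fs/2 = 7.1 MHz, appears at 0.6 MHz.
31.4 MHz mod fs = 3 MHz.
3 MHz ≤ fs/2 = 7.1 MHz, appears at 3 MHz.
32.6 MHz mod fs = 4.2 MHz.
4.2 MHz ≤ fs/2 = 7.1 MHz, appears at 4.2 MHz.
Distinct values: {0.6 MHz, 3 MHz, 4.2 MHz}.

0.6 MHz, 3 MHz, 4.2 MHz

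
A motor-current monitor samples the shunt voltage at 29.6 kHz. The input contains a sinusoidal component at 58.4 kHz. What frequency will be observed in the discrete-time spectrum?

0.8 kHz

58.4 kHz mod fs = 28.8 kHz.
28.8 kHz > fs/2 = 14.8 kHz, folds to fs − 28.8 kHz = 0.8 kHz.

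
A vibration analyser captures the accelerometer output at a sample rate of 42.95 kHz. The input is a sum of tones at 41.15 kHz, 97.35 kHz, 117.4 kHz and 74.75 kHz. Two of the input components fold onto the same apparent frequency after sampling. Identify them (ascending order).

97.35 kHz, 117.4 kHz

fs/2 = 21.475 kHz.
41.15 kHz > fs/2 = 21.475 kHz, folds to fs − 41.15 kHz = 1.8 kHz.
97.35 kHz mod fs = 11.45 kHz.
11.45 kHz ≤ fs/2 = 21.475 kHz, appears at 11.45 kHz.
117.4 kHz mod fs = 31.5 kHz.
31.5 kHz > fs/2 = 21.475 kHz, folds to fs − 31.5 kHz = 11.45 kHz.
74.75 kHz mod fs = 31.8 kHz.
31.8 kHz > fs/2 = 21.475 kHz, folds to fs − 31.8 kHz = 11.15 kHz.
97.35 kHz and 117.4 kHz both map to 11.45 kHz.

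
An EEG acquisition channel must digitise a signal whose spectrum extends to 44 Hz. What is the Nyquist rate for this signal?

Nyquist rate = 2 × 44 Hz = 88 Hz.

88 Hz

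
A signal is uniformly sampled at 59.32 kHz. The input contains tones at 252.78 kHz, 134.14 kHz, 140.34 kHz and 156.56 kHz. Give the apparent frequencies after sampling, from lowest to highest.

fs/2 = 29.66 kHz.
252.78 kHz mod fs = 15.5 kHz.
15.5 kHz ≤ fs/2 = 29.66 kHz, appears at 15.5 kHz.
134.14 kHz mod fs = 15.5 kHz.
15.5 kHz ≤ fs/2 = 29.66 kHz, appears at 15.5 kHz.
140.34 kHz mod fs = 21.7 kHz.
21.7 kHz ≤ fs/2 = 29.66 kHz, appears at 21.7 kHz.
156.56 kHz mod fs = 37.92 kHz.
37.92 kHz > fs/2 = 29.66 kHz, folds to fs − 37.92 kHz = 21.4 kHz.
Distinct values: {15.5 kHz, 21.4 kHz, 21.7 kHz}.

15.5 kHz, 21.4 kHz, 21.7 kHz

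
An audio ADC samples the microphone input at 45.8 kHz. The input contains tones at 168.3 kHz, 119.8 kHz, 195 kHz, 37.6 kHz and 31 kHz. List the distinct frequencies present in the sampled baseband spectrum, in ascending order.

fs/2 = 22.9 kHz.
168.3 kHz mod fs = 30.9 kHz.
30.9 kHz > fs/2 = 22.9 kHz, folds to fs − 30.9 kHz = 14.9 kHz.
119.8 kHz mod fs = 28.2 kHz.
28.2 kHz > fs/2 = 22.9 kHz, folds to fs − 28.2 kHz = 17.6 kHz.
195 kHz mod fs = 11.8 kHz.
11.8 kHz ≤ fs/2 = 22.9 kHz, appears at 11.8 kHz.
37.6 kHz > fs/2 = 22.9 kHz, folds to fs − 37.6 kHz = 8.2 kHz.
31 kHz > fs/2 = 22.9 kHz, folds to fs − 31 kHz = 14.8 kHz.
Distinct values: {8.2 kHz, 11.8 kHz, 14.8 kHz, 14.9 kHz, 17.6 kHz}.

8.2 kHz, 11.8 kHz, 14.8 kHz, 14.9 kHz, 17.6 kHz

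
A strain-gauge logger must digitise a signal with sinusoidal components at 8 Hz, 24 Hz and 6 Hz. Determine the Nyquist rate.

48 Hz

Highest-frequency component: 24 Hz.
Nyquist rate = 2 × 24 Hz = 48 Hz.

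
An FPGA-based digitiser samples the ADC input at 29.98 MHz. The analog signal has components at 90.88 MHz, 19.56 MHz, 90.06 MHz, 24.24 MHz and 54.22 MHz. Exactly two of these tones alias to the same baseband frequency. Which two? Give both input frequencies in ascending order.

24.24 MHz, 54.22 MHz

fs/2 = 14.99 MHz.
90.88 MHz mod fs = 0.94 MHz.
0.94 MHz ≤ fs/2 = 14.99 MHz, appears at 0.94 MHz.
19.56 MHz > fs/2 = 14.99 MHz, folds to fs − 19.56 MHz = 10.42 MHz.
90.06 MHz mod fs = 0.12 MHz.
0.12 MHz ≤ fs/2 = 14.99 MHz, appears at 0.12 MHz.
24.24 MHz > fs/2 = 14.99 MHz, folds to fs − 24.24 MHz = 5.74 MHz.
54.22 MHz mod fs = 24.24 MHz.
24.24 MHz > fs/2 = 14.99 MHz, folds to fs − 24.24 MHz = 5.74 MHz.
24.24 MHz and 54.22 MHz both map to 5.74 MHz.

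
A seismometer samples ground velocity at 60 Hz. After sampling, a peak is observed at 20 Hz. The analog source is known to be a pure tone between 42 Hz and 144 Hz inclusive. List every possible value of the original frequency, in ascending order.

80 Hz, 100 Hz, 140 Hz

Frequencies that alias to 20 Hz are k·fs ± 20 Hz for integer k ≥ 0.
k=0: 20 Hz.
k=1: 40 Hz, 80 Hz.
k=2: 100 Hz, 140 Hz.
k=3: 160 Hz, 200 Hz.
Within [42 Hz, 144 Hz]: 80 Hz, 100 Hz, 140 Hz.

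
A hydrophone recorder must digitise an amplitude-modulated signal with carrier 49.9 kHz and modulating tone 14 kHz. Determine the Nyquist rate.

127.8 kHz

AM sidebands sit at fc ± fm = 35.9 kHz and 63.9 kHz.
Highest-frequency component: 63.9 kHz.
Nyquist rate = 2 × 63.9 kHz = 127.8 kHz.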